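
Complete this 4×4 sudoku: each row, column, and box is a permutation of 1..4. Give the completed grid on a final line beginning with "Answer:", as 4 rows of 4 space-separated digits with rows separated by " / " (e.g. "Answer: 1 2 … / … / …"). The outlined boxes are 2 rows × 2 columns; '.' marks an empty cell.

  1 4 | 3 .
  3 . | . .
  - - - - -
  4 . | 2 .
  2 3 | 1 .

Step 1. [r2c4∈{1,2,4}] in row 2, 1 fits only at r2c4, so r2c4=1.
Step 2. [r1c4∈{2}] only 2 remains possible at r1c4 ⇒ r1c4=2.
Step 3. [r4c4∈{4}] r4c4 has the single candidate 4 ⇒ r4c4=4.
Step 4. [r3c2∈{1}] r3c2's peers cover all but 1. So r3c2=1.
Step 5. [r2c3∈{4}] only 4 remains possible at r2c3. So r2c3=4.
Step 6. [r3c4∈{3}] r3c4 is down to just 3, so r3c4=3.
Step 7. [r2c2∈{2}] only 2 remains possible at r2c2 ⇒ r2c2=2.

Answer: 1 4 3 2 / 3 2 4 1 / 4 1 2 3 / 2 3 1 4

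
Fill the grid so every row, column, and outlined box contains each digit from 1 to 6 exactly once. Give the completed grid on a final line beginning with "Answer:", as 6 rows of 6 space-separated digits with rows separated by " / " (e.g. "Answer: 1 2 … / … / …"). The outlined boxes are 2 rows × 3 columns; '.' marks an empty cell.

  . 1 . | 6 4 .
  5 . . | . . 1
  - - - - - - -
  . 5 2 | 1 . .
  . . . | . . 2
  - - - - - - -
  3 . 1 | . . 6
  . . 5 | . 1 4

Step 1. [r4c4∈{3,4,5}] across col 4, 4 lands solely at r4c4. So r4c4=4.
Step 2. [r1c3∈{3}] nothing but 3 survives at r1c3. So r1c3=3.
Step 3. [r4c3∈{6}] r4c3 is down to just 6, so r4c3=6.
Step 4. [r2c2∈{2,4,6}] 6 has one home in row 2: r2c2. So r2c2=6.
Step 5. [r6c2∈{2}] r6c2 is down to just 2. So r6c2=2.
Step 6. [r3c6∈{3}] r3c6 is down to just 3. So r3c6=3.
Step 7. [r5c4∈{2,5}] 5 has one home in col 4: r5c4 ⇒ r5c4=5.
Step 8. [r2c5∈{2,3}] across col 5, 3 lands solely at r2c5. So r2c5=3.
Step 9. [r2c4∈{2}] r2c4's peers cover all but 2 ⇒ r2c4=2.
Step 10. [r4c2∈{3}] only 3 remains possible at r4c2 ⇒ r4c2=3.
Step 11. [r6c1∈{6}] nothing but 6 survives at r6c1 ⇒ r6c1=6.
Step 12. [r5c2∈{4}] r5c2's peers cover all but 4 ⇒ r5c2=4.
Step 13. [r4c5∈{5}] r4c5 has the single candidate 5, so r4c5=5.
Step 14. [r5c5∈{2}] nothing but 2 survives at r5c5 ⇒ r5c5=2.
Step 15. [r6c4∈{3}] only 3 remains possible at r6c4, so r6c4=3.
Step 16. [r3c1∈{4}] r3c1 has the single candidate 4 ⇒ r3c1=4.
Step 17. [r4c1∈{1}] nothing but 1 survives at r4c1 ⇒ r4c1=1.
Step 18. [r3c5∈{6}] r3c5 is down to just 6. So r3c5=6.
Step 19. [r1c1∈{2}] only 2 remains possible at r1c1, so r1c1=2.
Step 20. [r1c6∈{5}] r1c6 is down to just 5, so r1c6=5.
Step 21. [r2c3∈{4}] nothing but 4 survives at r2c3, so r2c3=4.

Answer: 2 1 3 6 4 5 / 5 6 4 2 3 1 / 4 5 2 1 6 3 / 1 3 6 4 5 2 / 3 4 1 5 2 6 / 6 2 5 3 1 4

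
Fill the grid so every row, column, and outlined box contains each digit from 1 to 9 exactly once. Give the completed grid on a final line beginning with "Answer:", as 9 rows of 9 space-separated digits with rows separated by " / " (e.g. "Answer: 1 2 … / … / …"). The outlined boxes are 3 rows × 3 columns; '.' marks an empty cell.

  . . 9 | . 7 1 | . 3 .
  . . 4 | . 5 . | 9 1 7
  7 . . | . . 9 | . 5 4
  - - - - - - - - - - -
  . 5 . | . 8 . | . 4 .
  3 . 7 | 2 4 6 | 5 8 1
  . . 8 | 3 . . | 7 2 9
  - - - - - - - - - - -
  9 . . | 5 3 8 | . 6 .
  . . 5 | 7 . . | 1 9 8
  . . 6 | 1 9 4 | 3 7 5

Step 1. [r4c7∈{6}] r4c7 is down to just 6 ⇒ r4c7=6.
Step 2. [r8c2∈{2,3,4}] across row 8, 3 lands solely at r8c2. So r8c2=3.
Step 3. [r1c9∈{2,6}] 6 has one home in col 9: r1c9, so r1c9=6.
Step 4. [r8c6∈{2}] r8c6's peers cover all but 2. So r8c6=2.
Step 5. [r3c5∈{2,6}] r3c5 is the only open cell in col 5 admitting 2 ⇒ r3c5=2.
Step 6. [r1c7∈{2,8}] box 3 places 2 nowhere but r1c7. So r1c7=2.
Step 7. [r1c2∈{8}] only 8 remains possible at r1c2. So r1c2=8.
Step 8. [r9c2∈{2}] r9c2's peers cover all but 2. So r9c2=2.
Step 9. [r2c2∈{6}] nothing but 6 survives at r2c2 ⇒ r2c2=6.
Step 10. [r3c2∈{1}] only 1 remains possible at r3c2. So r3c2=1.
Step 11. [r6c1∈{1,4,6}] across row 6, 6 lands solely at r6c1. So r6c1=6.
Step 12. [r4c3∈{1,2}] across col 3, 2 lands solely at r4c3, so r4c3=2.
Step 13. [r2c4∈{8}] nothing but 8 survives at r2c4, so r2c4=8.
Step 14. [r8c1∈{4}] r8c1 is down to just 4 ⇒ r8c1=4.
Step 15. [r7c2∈{7}] r7c2's peers cover all but 7 ⇒ r7c2=7.
Step 16. [r5c2∈{9}] nothing but 9 survives at r5c2, so r5c2=9.
Step 17. [r3c3∈{3}] r3c3 is down to just 3. So r3c3=3.
Step 18. [r6c5∈{1}] r6c5 is down to just 1, so r6c5=1.
Step 19. [r4c1∈{1}] only 1 remains possible at r4c1. So r4c1=1.
Step 20. [r2c1∈{2}] nothing but 2 survives at r2c1, so r2c1=2.
Step 21. [r3c7∈{8}] r3c7's peers cover all but 8 ⇒ r3c7=8.
Step 22. [r7c3∈{1}] r7c3 has the single candidate 1, so r7c3=1.
Step 23. [r7c7∈{4}] only 4 remains possible at r7c7 ⇒ r7c7=4.
Step 24. [r8c5∈{6}] r8c5's peers cover all but 6 ⇒ r8c5=6.
Step 25. [r3c4∈{6}] r3c4 is down to just 6, so r3c4=6.
Step 26. [r6c2∈{4}] r6c2 is down to just 4. So r6c2=4.
Step 27. [r1c4∈{4}] only 4 remains possible at r1c4. So r1c4=4.
Step 28. [r4c4∈{9}] only 9 remains possible at r4c4, so r4c4=9.
Step 29. [r4c9∈{3}] r4c9's peers cover all but 3, so r4c9=3.
Step 30. [r7c9∈{2}] only 2 remains possible at r7c9. So r7c9=2.
Step 31. [r4c6∈{7}] nothing but 7 survives at r4c6 ⇒ r4c6=7.
Step 32. [r1c1∈{5}] nothing but 5 survives at r1c1, so r1c1=5.
Step 33. [r9c1∈{8}] r9c1 is down to just 8, so r9c1=8.
Step 34. [r6c6∈{5}] nothing but 5 survives at r6c6, so r6c6=5.
Step 35. [r2c6∈{3}] nothing but 3 survives at r2c6. So r2c6=3.

Answer: 5 8 9 4 7 1 2 3 6 / 2 6 4 8 5 3 9 1 7 / 7 1 3 6 2 9 8 5 4 / 1 5 2 9 8 7 6 4 3 / 3 9 7 2 4 6 5 8 1 / 6 4 8 3 1 5 7 2 9 / 9 7 1 5 3 8 4 6 2 / 4 3 5 7 6 2 1 9 8 / 8 2 6 1 9 4 3 7 5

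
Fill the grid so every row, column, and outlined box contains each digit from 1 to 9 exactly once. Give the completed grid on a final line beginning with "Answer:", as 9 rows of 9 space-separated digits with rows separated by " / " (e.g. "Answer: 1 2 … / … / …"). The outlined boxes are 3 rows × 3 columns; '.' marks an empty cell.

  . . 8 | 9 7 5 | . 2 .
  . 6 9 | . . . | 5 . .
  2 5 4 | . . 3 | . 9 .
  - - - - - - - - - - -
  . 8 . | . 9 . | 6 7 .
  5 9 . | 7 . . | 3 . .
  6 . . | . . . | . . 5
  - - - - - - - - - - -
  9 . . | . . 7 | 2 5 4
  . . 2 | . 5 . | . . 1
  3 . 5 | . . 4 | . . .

Step 1. [r5c3∈{1}] r5c3 has the single candidate 1 ⇒ r5c3=1.
Step 2. [r6c2∈{2,3,4,7}] across col 2, 2 lands solely at r6c2 ⇒ r6c2=2.
Step 3. [r8c1∈{4,7,8}] r8c1 is the only open cell in col 1 admitting 8 ⇒ r8c1=8.
Step 4. [r9c9∈{6,7,8,9}] in col 9, 9 fits only at r9c9, so r9c9=9.
Step 5. [r4c4∈{1,2,3,4,5}] row 4 places 5 nowhere but r4c4 ⇒ r4c4=5.
Step 6. [r4c6∈{1,2}] 1 has one home in row 4: r4c6, so r4c6=1.
Step 7. [r6c6∈{8}] nothing but 8 survives at r6c6 ⇒ r6c6=8.
Step 8. [r7c2∈{1}] r7c2's peers cover all but 1 ⇒ r7c2=1.
Step 9. [r8c7∈{7}] r8c7's peers cover all but 7 ⇒ r8c7=7.
Step 10. [r9c7∈{8}] only 8 remains possible at r9c7. So r9c7=8.
Step 11. [r3c7∈{1}] r3c7 is down to just 1, so r3c7=1.
Step 12. [r9c8∈{6}] r9c8 is down to just 6. So r9c8=6.
Step 13. [r2c6∈{2}] r2c6 is down to just 2 ⇒ r2c6=2.
Step 14. [r5c5∈{2,4,6}] box 5 places 2 nowhere but r5c5, so r5c5=2.
Step 15. [r5c8∈{4,8}] across row 5, 4 lands solely at r5c8, so r5c8=4.
Step 16. [r2c8∈{3,8}] 8 has one home in col 8: r2c8 ⇒ r2c8=8.
Step 17. [r9c5∈{1}] r9c5 is down to just 1. So r9c5=1.
Step 18. [r2c4∈{1,4}] r2c4 is the only open cell in col 4 admitting 1. So r2c4=1.
Step 19. [r2c9∈{3,7}] row 2 places 3 nowhere but r2c9. So r2c9=3.
Step 20. [r7c3∈{6}] r7c3 is down to just 6 ⇒ r7c3=6.
Step 21. [r3c5∈{6,8}] across col 5, 6 lands solely at r3c5, so r3c5=6.
Step 22. [r7c5∈{3,8}] in col 5, 8 fits only at r7c5, so r7c5=8.
Step 23. [r6c5∈{3,4}] across col 5, 3 lands solely at r6c5. So r6c5=3.
Step 24. [r8c4∈{3,6}] col 4 places 6 nowhere but r8c4. So r8c4=6.
Step 25. [r2c5∈{4}] nothing but 4 survives at r2c5 ⇒ r2c5=4.
Step 26. [r2c1∈{7}] r2c1's peers cover all but 7. So r2c1=7.
Step 27. [r8c2∈{4}] r8c2 has the single candidate 4. So r8c2=4.
Step 28. [r4c9∈{2}] only 2 remains possible at r4c9. So r4c9=2.
Step 29. [r3c9∈{7}] nothing but 7 survives at r3c9, so r3c9=7.
Step 30. [r6c7∈{9}] only 9 remains possible at r6c7, so r6c7=9.
Step 31. [r6c4∈{4}] r6c4's peers cover all but 4 ⇒ r6c4=4.
Step 32. [r9c2∈{7}] r9c2 has the single candidate 7, so r9c2=7.
Step 33. [r1c2∈{3}] r1c2 has the single candidate 3 ⇒ r1c2=3.
Step 34. [r5c9∈{8}] r5c9 has the single candidate 8. So r5c9=8.
Step 35. [r9c4∈{2}] r9c4's peers cover all but 2, so r9c4=2.
Step 36. [r4c3∈{3}] r4c3 has the single candidate 3 ⇒ r4c3=3.
Step 37. [r3c4∈{8}] r3c4's peers cover all but 8, so r3c4=8.
Step 38. [r8c8∈{3}] only 3 remains possible at r8c8, so r8c8=3.
Step 39. [r6c3∈{7}] nothing but 7 survives at r6c3 ⇒ r6c3=7.
Step 40. [r4c1∈{4}] only 4 remains possible at r4c1. So r4c1=4.
Step 41. [r8c6∈{9}] r8c6 has the single candidate 9. So r8c6=9.
Step 42. [r1c9∈{6}] nothing but 6 survives at r1c9. So r1c9=6.
Step 43. [r7c4∈{3}] r7c4 is down to just 3 ⇒ r7c4=3.
Step 44. [r5c6∈{6}] r5c6 has the single candidate 6 ⇒ r5c6=6.
Step 45. [r1c1∈{1}] r1c1 has the single candidate 1, so r1c1=1.
Step 46. [r1c7∈{4}] only 4 remains possible at r1c7 ⇒ r1c7=4.
Step 47. [r6c8∈{1}] r6c8 has the single candidate 1. So r6c8=1.

Answer: 1 3 8 9 7 5 4 2 6 / 7 6 9 1 4 2 5 8 3 / 2 5 4 8 6 3 1 9 7 / 4 8 3 5 9 1 6 7 2 / 5 9 1 7 2 6 3 4 8 / 6 2 7 4 3 8 9 1 5 / 9 1 6 3 8 7 2 5 4 / 8 4 2 6 5 9 7 3 1 / 3 7 5 2 1 4 8 6 9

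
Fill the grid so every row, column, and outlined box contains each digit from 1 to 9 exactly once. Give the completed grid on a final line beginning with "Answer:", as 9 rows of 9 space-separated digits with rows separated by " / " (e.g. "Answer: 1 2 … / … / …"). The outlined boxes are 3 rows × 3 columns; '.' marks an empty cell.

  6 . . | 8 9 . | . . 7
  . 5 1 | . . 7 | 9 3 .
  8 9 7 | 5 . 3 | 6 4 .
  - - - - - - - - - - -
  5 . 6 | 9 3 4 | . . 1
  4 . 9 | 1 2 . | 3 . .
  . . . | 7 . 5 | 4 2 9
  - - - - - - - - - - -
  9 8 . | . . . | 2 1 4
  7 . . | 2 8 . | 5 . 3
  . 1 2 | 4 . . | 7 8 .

Step 1. [r7c6∈{6}] r7c6 is down to just 6. So r7c6=6.
Step 2. [r6c2∈{3}] r6c2 is down to just 3 ⇒ r6c2=3.
Step 3. [r5c9∈{5,6,8}] col 9 places 5 nowhere but r5c9. So r5c9=5.
Step 4. [r1c3∈{3,4}] across row 1, 3 lands solely at r1c3. So r1c3=3.
Step 5. [r4c2∈{2,7}] row 4 places 2 nowhere but r4c2. So r4c2=2.
Step 6. [r5c8∈{6,7}] r5c8 is the only open cell in row 5 admitting 6. So r5c8=6.
Step 7. [r8c6∈{1,9}] in row 8, 1 fits only at r8c6 ⇒ r8c6=1.
Step 8. [r9c5∈{5}] nothing but 5 survives at r9c5, so r9c5=5.
Step 9. [r3c9∈{2}] r3c9 has the single candidate 2 ⇒ r3c9=2.
Step 10. [r1c2∈{4}] r1c2's peers cover all but 4 ⇒ r1c2=4.
Step 11. [r6c5∈{6}] r6c5 has the single candidate 6 ⇒ r6c5=6.
Step 12. [r9c1∈{3}] r9c1 has the single candidate 3 ⇒ r9c1=3.
Step 13. [r3c5∈{1}] nothing but 1 survives at r3c5, so r3c5=1.
Step 14. [r4c8∈{7}] r4c8's peers cover all but 7 ⇒ r4c8=7.
Step 15. [r9c6∈{9}] nothing but 9 survives at r9c6. So r9c6=9.
Step 16. [r2c9∈{8}] r2c9 has the single candidate 8. So r2c9=8.
Step 17. [r1c8∈{5}] r1c8's peers cover all but 5 ⇒ r1c8=5.
Step 18. [r8c8∈{9}] r8c8 is down to just 9 ⇒ r8c8=9.
Step 19. [r8c2∈{6}] nothing but 6 survives at r8c2 ⇒ r8c2=6.
Step 20. [r7c4∈{3}] r7c4's peers cover all but 3. So r7c4=3.
Step 21. [r8c3∈{4}] r8c3 has the single candidate 4. So r8c3=4.
Step 22. [r2c4∈{6}] nothing but 6 survives at r2c4, so r2c4=6.
Step 23. [r9c9∈{6}] r9c9's peers cover all but 6 ⇒ r9c9=6.
Step 24. [r7c5∈{7}] only 7 remains possible at r7c5. So r7c5=7.
Step 25. [r1c6∈{2}] r1c6 has the single candidate 2. So r1c6=2.
Step 26. [r4c7∈{8}] r4c7's peers cover all but 8 ⇒ r4c7=8.
Step 27. [r5c6∈{8}] r5c6 has the single candidate 8 ⇒ r5c6=8.
Step 28. [r7c3∈{5}] only 5 remains possible at r7c3, so r7c3=5.
Step 29. [r2c1∈{2}] only 2 remains possible at r2c1. So r2c1=2.
Step 30. [r6c3∈{8}] nothing but 8 survives at r6c3. So r6c3=8.
Step 31. [r1c7∈{1}] r1c7's peers cover all but 1. So r1c7=1.
Step 32. [r6c1∈{1}] r6c1's peers cover all but 1 ⇒ r6c1=1.
Step 33. [r5c2∈{7}] r5c2's peers cover all but 7 ⇒ r5c2=7.
Step 34. [r2c5∈{4}] r2c5 is down to just 4 ⇒ r2c5=4.

Answer: 6 4 3 8 9 2 1 5 7 / 2 5 1 6 4 7 9 3 8 / 8 9 7 5 1 3 6 4 2 / 5 2 6 9 3 4 8 7 1 / 4 7 9 1 2 8 3 6 5 / 1 3 8 7 6 5 4 2 9 / 9 8 5 3 7 6 2 1 4 / 7 6 4 2 8 1 5 9 3 / 3 1 2 4 5 9 7 8 6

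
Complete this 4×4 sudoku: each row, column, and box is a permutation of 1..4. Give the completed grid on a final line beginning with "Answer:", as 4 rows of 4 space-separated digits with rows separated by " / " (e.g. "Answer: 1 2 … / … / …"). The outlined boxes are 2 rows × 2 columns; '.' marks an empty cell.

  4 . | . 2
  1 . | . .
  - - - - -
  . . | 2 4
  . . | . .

Step 1. [r1c2∈{3}] r1c2 is down to just 3. So r1c2=3.
Step 2. [r4c4∈{1,3}] across col 4, 1 lands solely at r4c4, so r4c4=1.
Step 3. [r4c1∈{2,3}] 2 has one home in col 1: r4c1 ⇒ r4c1=2.
Step 4. [r4c3∈{3}] r4c3 has the single candidate 3 ⇒ r4c3=3.
Step 5. [r2c3∈{4}] nothing but 4 survives at r2c3 ⇒ r2c3=4.
Step 6. [r3c1∈{3}] nothing but 3 survives at r3c1 ⇒ r3c1=3.
Step 7. [r2c4∈{3}] only 3 remains possible at r2c4. So r2c4=3.
Step 8. [r2c2∈{2}] r2c2 is down to just 2. So r2c2=2.
Step 9. [r3c2∈{1}] nothing but 1 survives at r3c2. So r3c2=1.
Step 10. [r1c3∈{1}] nothing but 1 survives at r1c3. So r1c3=1.
Step 11. [r4c2∈{4}] r4c2's peers cover all but 4 ⇒ r4c2=4.

Answer: 4 3 1 2 / 1 2 4 3 / 3 1 2 4 / 2 4 3 1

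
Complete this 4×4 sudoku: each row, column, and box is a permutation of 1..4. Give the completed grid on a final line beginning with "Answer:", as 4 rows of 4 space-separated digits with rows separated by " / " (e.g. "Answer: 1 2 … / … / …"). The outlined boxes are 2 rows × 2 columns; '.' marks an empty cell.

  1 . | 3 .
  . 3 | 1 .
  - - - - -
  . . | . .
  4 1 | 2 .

Step 1. [r2c4∈{2,4}] in row 2, 4 fits only at r2c4, so r2c4=4.
Step 2. [r3c1∈{2,3}] across col 1, 3 lands solely at r3c1 ⇒ r3c1=3.
Step 3. [r1c2∈{2,4}] in row 1, 4 fits only at r1c2, so r1c2=4.
Step 4. [r2c1∈{2}] r2c1 has the single candidate 2. So r2c1=2.
Step 5. [r4c4∈{3}] r4c4 has the single candidate 3, so r4c4=3.
Step 6. [r3c2∈{2}] r3c2's peers cover all but 2, so r3c2=2.
Step 7. [r1c4∈{2}] r1c4 is down to just 2 ⇒ r1c4=2.
Step 8. [r3c4∈{1}] r3c4 is down to just 1 ⇒ r3c4=1.
Step 9. [r3c3∈{4}] only 4 remains possible at r3c3 ⇒ r3c3=4.

Answer: 1 4 3 2 / 2 3 1 4 / 3 2 4 1 / 4 1 2 3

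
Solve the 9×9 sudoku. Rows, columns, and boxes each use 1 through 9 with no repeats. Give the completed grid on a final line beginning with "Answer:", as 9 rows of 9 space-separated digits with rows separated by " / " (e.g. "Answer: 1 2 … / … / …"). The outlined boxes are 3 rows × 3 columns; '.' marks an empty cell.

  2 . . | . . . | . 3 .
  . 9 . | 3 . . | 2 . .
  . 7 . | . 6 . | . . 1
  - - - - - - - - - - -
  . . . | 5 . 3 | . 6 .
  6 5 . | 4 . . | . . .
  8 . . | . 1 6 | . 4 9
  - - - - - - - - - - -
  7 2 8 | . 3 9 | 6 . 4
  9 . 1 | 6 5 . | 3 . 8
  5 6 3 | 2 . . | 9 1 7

Step 1. [r1c2∈{1,4,8}] in col 2, 8 fits only at r1c2. So r1c2=8.
Step 2. [r3c4∈{8,9}] 8 has one home in col 4: r3c4. So r3c4=8.
Step 3. [r6c4∈{7}] nothing but 7 survives at r6c4 ⇒ r6c4=7.
Step 4. [r4c9∈{2}] r4c9 has the single candidate 2 ⇒ r4c9=2.
Step 5. [r5c5∈{2,8,9}] 2 has one home in col 5: r5c5. So r5c5=2.
Step 6. [r5c6∈{8}] r5c6's peers cover all but 8, so r5c6=8.
Step 7. [r9c6∈{4}] r9c6's peers cover all but 4 ⇒ r9c6=4.
Step 8. [r5c8∈{7}] only 7 remains possible at r5c8 ⇒ r5c8=7.
Step 9. [r1c7∈{4,5,7}] across col 7, 7 lands solely at r1c7. So r1c7=7.
Step 10. [r4c2∈{1,4}] across col 2, 1 lands solely at r4c2, so r4c2=1.
Step 11. [r4c1∈{4}] nothing but 4 survives at r4c1 ⇒ r4c1=4.
Step 12. [r7c8∈{5}] r7c8's peers cover all but 5, so r7c8=5.
Step 13. [r2c5∈{4,7}] col 5 places 7 nowhere but r2c5, so r2c5=7.
Step 14. [r2c3∈{4,5,6}] across row 2, 4 lands solely at r2c3. So r2c3=4.
Step 15. [r3c3∈{5}] r3c3's peers cover all but 5, so r3c3=5.
Step 16. [r2c9∈{5,6}] in row 2, 6 fits only at r2c9, so r2c9=6.
Step 17. [r1c4∈{1,9}] col 4 places 9 nowhere but r1c4 ⇒ r1c4=9.
Step 18. [r2c6∈{1,5}] r2c6 is the only open cell in row 2 admitting 5. So r2c6=5.
Step 19. [r5c3∈{9}] r5c3 is down to just 9, so r5c3=9.
Step 20. [r6c7∈{5}] r6c7's peers cover all but 5 ⇒ r6c7=5.
Step 21. [r1c6∈{1}] r1c6's peers cover all but 1. So r1c6=1.
Step 22. [r6c3∈{2}] only 2 remains possible at r6c3. So r6c3=2.
Step 23. [r5c9∈{3}] only 3 remains possible at r5c9 ⇒ r5c9=3.
Step 24. [r5c7∈{1}] r5c7 is down to just 1. So r5c7=1.
Step 25. [r2c1∈{1}] nothing but 1 survives at r2c1. So r2c1=1.
Step 26. [r1c3∈{6}] nothing but 6 survives at r1c3. So r1c3=6.
Step 27. [r4c5∈{9}] r4c5 is down to just 9, so r4c5=9.
Step 28. [r6c2∈{3}] nothing but 3 survives at r6c2, so r6c2=3.
Step 29. [r3c1∈{3}] only 3 remains possible at r3c1, so r3c1=3.
Step 30. [r3c8∈{9}] only 9 remains possible at r3c8, so r3c8=9.
Step 31. [r2c8∈{8}] r2c8 has the single candidate 8, so r2c8=8.
Step 32. [r8c8∈{2}] r8c8 has the single candidate 2 ⇒ r8c8=2.
Step 33. [r1c5∈{4}] r1c5 is down to just 4. So r1c5=4.
Step 34. [r4c3∈{7}] r4c3 is down to just 7 ⇒ r4c3=7.
Step 35. [r3c7∈{4}] only 4 remains possible at r3c7. So r3c7=4.
Step 36. [r7c4∈{1}] r7c4 is down to just 1 ⇒ r7c4=1.
Step 37. [r9c5∈{8}] r9c5's peers cover all but 8 ⇒ r9c5=8.
Step 38. [r1c9∈{5}] only 5 remains possible at r1c9, so r1c9=5.
Step 39. [r3c6∈{2}] r3c6's peers cover all but 2. So r3c6=2.
Step 40. [r8c6∈{7}] only 7 remains possible at r8c6, so r8c6=7.
Step 41. [r4c7∈{8}] only 8 remains possible at r4c7, so r4c7=8.
Step 42. [r8c2∈{4}] nothing but 4 survives at r8c2. So r8c2=4.

Answer: 2 8 6 9 4 1 7 3 5 / 1 9 4 3 7 5 2 8 6 / 3 7 5 8 6 2 4 9 1 / 4 1 7 5 9 3 8 6 2 / 6 5 9 4 2 8 1 7 3 / 8 3 2 7 1 6 5 4 9 / 7 2 8 1 3 9 6 5 4 / 9 4 1 6 5 7 3 2 8 / 5 6 3 2 8 4 9 1 7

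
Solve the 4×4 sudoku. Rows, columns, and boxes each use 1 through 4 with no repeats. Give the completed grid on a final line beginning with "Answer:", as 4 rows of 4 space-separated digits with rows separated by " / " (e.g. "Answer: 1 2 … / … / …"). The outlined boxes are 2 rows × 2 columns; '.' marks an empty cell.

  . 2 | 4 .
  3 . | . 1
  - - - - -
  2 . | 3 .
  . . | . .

Step 1. [r4c1∈{1,4}] in col 1, 4 fits only at r4c1 ⇒ r4c1=4.
Step 2. [r4c3∈{1,2}] r4c3 is the only open cell in col 3 admitting 1, so r4c3=1.
Step 3. [r4c4∈{2}] r4c4 has the single candidate 2. So r4c4=2.
Step 4. [r2c2∈{4}] r2c2 has the single candidate 4. So r2c2=4.
Step 5. [r1c1∈{1}] r1c1 is down to just 1. So r1c1=1.
Step 6. [r3c2∈{1}] r3c2 is down to just 1 ⇒ r3c2=1.
Step 7. [r4c2∈{3}] nothing but 3 survives at r4c2. So r4c2=3.
Step 8. [r3c4∈{4}] nothing but 4 survives at r3c4, so r3c4=4.
Step 9. [r1c4∈{3}] r1c4's peers cover all but 3. So r1c4=3.
Step 10. [r2c3∈{2}] r2c3 has the single candidate 2. So r2c3=2.

Answer: 1 2 4 3 / 3 4 2 1 / 2 1 3 4 / 4 3 1 2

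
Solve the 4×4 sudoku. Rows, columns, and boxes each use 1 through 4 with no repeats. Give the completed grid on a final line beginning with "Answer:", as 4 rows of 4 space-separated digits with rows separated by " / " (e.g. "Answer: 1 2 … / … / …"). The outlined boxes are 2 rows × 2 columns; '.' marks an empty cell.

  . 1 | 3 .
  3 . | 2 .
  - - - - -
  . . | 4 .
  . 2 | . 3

Step 1. [r2c2∈{4}] only 4 remains possible at r2c2. So r2c2=4.
Step 2. [r4c3∈{1}] r4c3's peers cover all but 1. So r4c3=1.
Step 3. [r1c4∈{4}] r1c4 has the single candidate 4, so r1c4=4.
Step 4. [r3c2∈{3}] only 3 remains possible at r3c2. So r3c2=3.
Step 5. [r3c4∈{2}] nothing but 2 survives at r3c4 ⇒ r3c4=2.
Step 6. [r3c1∈{1}] r3c1 has the single candidate 1, so r3c1=1.
Step 7. [r1c1∈{2}] nothing but 2 survives at r1c1 ⇒ r1c1=2.
Step 8. [r2c4∈{1}] r2c4 is down to just 1. So r2c4=1.
Step 9. [r4c1∈{4}] r4c1 has the single candidate 4 ⇒ r4c1=4.

Answer: 2 1 3 4 / 3 4 2 1 / 1 3 4 2 / 4 2 1 3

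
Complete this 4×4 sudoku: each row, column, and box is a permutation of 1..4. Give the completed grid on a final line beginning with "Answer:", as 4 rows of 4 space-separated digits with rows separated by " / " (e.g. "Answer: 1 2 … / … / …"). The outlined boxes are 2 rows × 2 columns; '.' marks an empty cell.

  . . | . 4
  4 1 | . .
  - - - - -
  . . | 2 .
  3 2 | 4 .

Step 1. [r2c3∈{3}] r2c3's peers cover all but 3, so r2c3=3.
Step 2. [r3c4∈{1,3}] r3c4 is the only open cell in row 3 admitting 3. So r3c4=3.
Step 3. [r2c4∈{2}] r2c4 is down to just 2, so r2c4=2.
Step 4. [r1c2∈{3}] only 3 remains possible at r1c2 ⇒ r1c2=3.
Step 5. [r4c4∈{1}] only 1 remains possible at r4c4. So r4c4=1.
Step 6. [r3c1∈{1}] nothing but 1 survives at r3c1. So r3c1=1.
Step 7. [r1c3∈{1}] only 1 remains possible at r1c3. So r1c3=1.
Step 8. [r1c1∈{2}] r1c1 is down to just 2 ⇒ r1c1=2.
Step 9. [r3c2∈{4}] r3c2 is down to just 4 ⇒ r3c2=4.

Answer: 2 3 1 4 / 4 1 3 2 / 1 4 2 3 / 3 2 4 1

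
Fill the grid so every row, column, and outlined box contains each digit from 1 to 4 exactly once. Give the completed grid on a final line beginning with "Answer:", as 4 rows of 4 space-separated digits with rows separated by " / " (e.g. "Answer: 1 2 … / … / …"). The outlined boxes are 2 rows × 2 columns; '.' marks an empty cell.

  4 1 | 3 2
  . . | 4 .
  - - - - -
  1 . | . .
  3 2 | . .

Step 1. [r4c4∈{1,4}] across row 4, 4 lands solely at r4c4. So r4c4=4.
Step 2. [r2c4∈{1}] r2c4 is down to just 1, so r2c4=1.
Step 3. [r2c1∈{2}] r2c1 has the single candidate 2, so r2c1=2.
Step 4. [r3c2∈{4}] r3c2 has the single candidate 4. So r3c2=4.
Step 5. [r3c4∈{3}] r3c4 has the single candidate 3. So r3c4=3.
Step 6. [r4c3∈{1}] nothing but 1 survives at r4c3, so r4c3=1.
Step 7. [r2c2∈{3}] nothing but 3 survives at r2c2 ⇒ r2c2=3.
Step 8. [r3c3∈{2}] r3c3 has the single candidate 2 ⇒ r3c3=2.

Answer: 4 1 3 2 / 2 3 4 1 / 1 4 2 3 / 3 2 1 4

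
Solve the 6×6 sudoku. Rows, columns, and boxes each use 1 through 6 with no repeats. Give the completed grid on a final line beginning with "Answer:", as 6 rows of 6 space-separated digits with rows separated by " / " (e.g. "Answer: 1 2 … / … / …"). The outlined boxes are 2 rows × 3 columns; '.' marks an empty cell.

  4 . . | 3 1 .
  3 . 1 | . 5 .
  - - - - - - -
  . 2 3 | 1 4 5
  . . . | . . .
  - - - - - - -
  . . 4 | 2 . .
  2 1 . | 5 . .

Step 1. [r2c2∈{6}] r2c2 has the single candidate 6 ⇒ r2c2=6.
Step 2. [r6c3∈{6}] only 6 remains possible at r6c3 ⇒ r6c3=6.
Step 3. [r6c5∈{3}] r6c5 is down to just 3. So r6c5=3.
Step 4. [r2c6∈{2,4}] in row 2, 2 fits only at r2c6. So r2c6=2.
Step 5. [r1c2∈{5}] only 5 remains possible at r1c2. So r1c2=5.
Step 6. [r4c4∈{6}] r4c4's peers cover all but 6. So r4c4=6.
Step 7. [r5c6∈{1,6}] across row 5, 1 lands solely at r5c6. So r5c6=1.
Step 8. [r5c1∈{5}] r5c1 has the single candidate 5 ⇒ r5c1=5.
Step 9. [r2c4∈{4}] nothing but 4 survives at r2c4. So r2c4=4.
Step 10. [r5c2∈{3}] r5c2's peers cover all but 3. So r5c2=3.
Step 11. [r4c6∈{3}] r4c6 has the single candidate 3. So r4c6=3.
Step 12. [r4c5∈{2}] only 2 remains possible at r4c5 ⇒ r4c5=2.
Step 13. [r4c2∈{4}] only 4 remains possible at r4c2. So r4c2=4.
Step 14. [r5c5∈{6}] r5c5 is down to just 6, so r5c5=6.
Step 15. [r1c6∈{6}] r1c6's peers cover all but 6, so r1c6=6.
Step 16. [r1c3∈{2}] nothing but 2 survives at r1c3 ⇒ r1c3=2.
Step 17. [r6c6∈{4}] nothing but 4 survives at r6c6 ⇒ r6c6=4.
Step 18. [r3c1∈{6}] nothing but 6 survives at r3c1. So r3c1=6.
Step 19. [r4c1∈{1}] r4c1's peers cover all but 1, so r4c1=1.
Step 20. [r4c3∈{5}] r4c3's peers cover all but 5, so r4c3=5.

Answer: 4 5 2 3 1 6 / 3 6 1 4 5 2 / 6 2 3 1 4 5 / 1 4 5 6 2 3 / 5 3 4 2 6 1 / 2 1 6 5 3 4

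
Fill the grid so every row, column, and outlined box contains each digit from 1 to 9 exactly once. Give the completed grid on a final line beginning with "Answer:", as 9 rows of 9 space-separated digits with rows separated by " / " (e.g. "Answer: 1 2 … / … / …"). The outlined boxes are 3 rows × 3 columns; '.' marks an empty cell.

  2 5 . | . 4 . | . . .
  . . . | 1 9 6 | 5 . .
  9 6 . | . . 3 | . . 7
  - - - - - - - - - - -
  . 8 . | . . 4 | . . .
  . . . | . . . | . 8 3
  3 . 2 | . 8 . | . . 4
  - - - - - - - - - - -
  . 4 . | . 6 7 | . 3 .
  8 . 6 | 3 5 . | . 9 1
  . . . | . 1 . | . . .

Step 1. [r1c6∈{8}] only 8 remains possible at r1c6 ⇒ r1c6=8.
Step 2. [r8c6∈{2}] r8c6 is down to just 2. So r8c6=2.
Step 3. [r8c2∈{7}] r8c2 has the single candidate 7 ⇒ r8c2=7.
Step 4. [r9c1∈{5}] r9c1 has the single candidate 5, so r9c1=5.
Step 5. [r9c6∈{9}] r9c6 has the single candidate 9 ⇒ r9c6=9.
Step 6. [r3c5∈{2}] r3c5's peers cover all but 2 ⇒ r3c5=2.
Step 7. [r5c5∈{7}] only 7 remains possible at r5c5 ⇒ r5c5=7.
Step 8. [r9c2∈{2,3}] across col 2, 2 lands solely at r9c2, so r9c2=2.
Step 9. [r1c7∈{1,3,6,9}] 3 has one home in col 7: r1c7, so r1c7=3.
Step 10. [r7c3∈{1,9}] in row 7, 9 fits only at r7c3 ⇒ r7c3=9.
Step 11. [r9c4∈{4,8}] in col 4, 4 fits only at r9c4 ⇒ r9c4=4.
Step 12. [r3c4∈{5}] r3c4's peers cover all but 5 ⇒ r3c4=5.
Step 13. [r7c9∈{2,5,8}] r7c9 is the only open cell in row 7 admitting 5, so r7c9=5.
Step 14. [r7c7∈{2,8}] across row 7, 2 lands solely at r7c7. So r7c7=2.
Step 15. [r5c4∈{2,6,9}] in row 5, 2 fits only at r5c4 ⇒ r5c4=2.
Step 16. [r1c9∈{6,9}] r1c9 is the only open cell in row 1 admitting 9 ⇒ r1c9=9.
Step 17. [r1c8∈{1,6}] in row 1, 6 fits only at r1c8. So r1c8=6.
Step 18. [r1c3∈{1,7}] 1 has one home in row 1: r1c3. So r1c3=1.
Step 19. [r9c8∈{7}] r9c8 is down to just 7. So r9c8=7.
Step 20. [r6c7∈{1,6,7,9}] 7 has one home in row 6: r6c7, so r6c7=7.
Step 21. [r6c4∈{6,9}] row 6 places 6 nowhere but r6c4, so r6c4=6.
Step 22. [r7c1∈{1}] r7c1 has the single candidate 1 ⇒ r7c1=1.
Step 23. [r6c2∈{1,9}] row 6 places 9 nowhere but r6c2. So r6c2=9.
Step 24. [r5c7∈{1,6,9}] 9 has one home in row 5: r5c7 ⇒ r5c7=9.
Step 25. [r5c1∈{4,6}] across row 5, 6 lands solely at r5c1 ⇒ r5c1=6.
Step 26. [r2c1∈{4,7}] in col 1, 4 fits only at r2c1 ⇒ r2c1=4.
Step 27. [r2c3∈{3,7,8}] 7 has one home in row 2: r2c3. So r2c3=7.
Step 28. [r2c9∈{2,8}] across row 2, 8 lands solely at r2c9 ⇒ r2c9=8.
Step 29. [r9c9∈{6}] nothing but 6 survives at r9c9. So r9c9=6.
Step 30. [r4c3∈{5}] r4c3 is down to just 5, so r4c3=5.
Step 31. [r3c8∈{1,4}] across col 8, 4 lands solely at r3c8 ⇒ r3c8=4.
Step 32. [r6c8∈{1,5}] 5 has one home in col 8: r6c8 ⇒ r6c8=5.
Step 33. [r4c8∈{1,2}] r4c8 is the only open cell in col 8 admitting 1, so r4c8=1.
Step 34. [r6c6∈{1}] r6c6's peers cover all but 1 ⇒ r6c6=1.
Step 35. [r2c2∈{3}] only 3 remains possible at r2c2, so r2c2=3.
Step 36. [r5c6∈{5}] r5c6 has the single candidate 5. So r5c6=5.
Step 37. [r3c3∈{8}] r3c3 is down to just 8, so r3c3=8.
Step 38. [r4c7∈{6}] nothing but 6 survives at r4c7 ⇒ r4c7=6.
Step 39. [r4c4∈{9}] r4c4 is down to just 9 ⇒ r4c4=9.
Step 40. [r9c7∈{8}] only 8 remains possible at r9c7. So r9c7=8.
Step 41. [r7c4∈{8}] r7c4's peers cover all but 8, so r7c4=8.
Step 42. [r2c8∈{2}] r2c8 has the single candidate 2, so r2c8=2.
Step 43. [r4c9∈{2}] r4c9 has the single candidate 2. So r4c9=2.
Step 44. [r3c7∈{1}] only 1 remains possible at r3c7. So r3c7=1.
Step 45. [r5c3∈{4}] only 4 remains possible at r5c3, so r5c3=4.
Step 46. [r4c1∈{7}] nothing but 7 survives at r4c1. So r4c1=7.
Step 47. [r8c7∈{4}] only 4 remains possible at r8c7, so r8c7=4.
Step 48. [r9c3∈{3}] r9c3 has the single candidate 3, so r9c3=3.
Step 49. [r4c5∈{3}] r4c5 is down to just 3 ⇒ r4c5=3.
Step 50. [r1c4∈{7}] r1c4's peers cover all but 7 ⇒ r1c4=7.
Step 51. [r5c2∈{1}] only 1 remains possible at r5c2 ⇒ r5c2=1.

Answer: 2 5 1 7 4 8 3 6 9 / 4 3 7 1 9 6 5 2 8 / 9 6 8 5 2 3 1 4 7 / 7 8 5 9 3 4 6 1 2 / 6 1 4 2 7 5 9 8 3 / 3 9 2 6 8 1 7 5 4 / 1 4 9 8 6 7 2 3 5 / 8 7 6 3 5 2 4 9 1 / 5 2 3 4 1 9 8 7 6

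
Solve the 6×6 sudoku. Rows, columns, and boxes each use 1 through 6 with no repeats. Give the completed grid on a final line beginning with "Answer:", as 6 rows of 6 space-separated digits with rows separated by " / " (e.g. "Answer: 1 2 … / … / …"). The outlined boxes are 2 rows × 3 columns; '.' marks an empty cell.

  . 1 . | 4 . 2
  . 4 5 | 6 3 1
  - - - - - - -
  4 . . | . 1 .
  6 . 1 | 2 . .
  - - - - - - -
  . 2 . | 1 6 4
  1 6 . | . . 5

Step 1. [r5c3∈{3}] r5c3 has the single candidate 3. So r5c3=3.
Step 2. [r4c6∈{3}] r4c6's peers cover all but 3 ⇒ r4c6=3.
Step 3. [r4c2∈{5}] only 5 remains possible at r4c2. So r4c2=5.
Step 4. [r3c3∈{2}] r3c3 has the single candidate 2, so r3c3=2.
Step 5. [r6c3∈{4}] r6c3's peers cover all but 4. So r6c3=4.
Step 6. [r3c2∈{3}] only 3 remains possible at r3c2. So r3c2=3.
Step 7. [r5c1∈{5}] r5c1's peers cover all but 5, so r5c1=5.
Step 8. [r3c4∈{5}] only 5 remains possible at r3c4, so r3c4=5.
Step 9. [r1c3∈{6}] r1c3 is down to just 6 ⇒ r1c3=6.
Step 10. [r2c1∈{2}] r2c1's peers cover all but 2, so r2c1=2.
Step 11. [r3c6∈{6}] nothing but 6 survives at r3c6. So r3c6=6.
Step 12. [r1c1∈{3}] r1c1 is down to just 3. So r1c1=3.
Step 13. [r6c4∈{3}] r6c4 has the single candidate 3 ⇒ r6c4=3.
Step 14. [r6c5∈{2}] r6c5's peers cover all but 2. So r6c5=2.
Step 15. [r4c5∈{4}] r4c5's peers cover all but 4. So r4c5=4.
Step 16. [r1c5∈{5}] r1c5 is down to just 5, so r1c5=5.

Answer: 3 1 6 4 5 2 / 2 4 5 6 3 1 / 4 3 2 5 1 6 / 6 5 1 2 4 3 / 5 2 3 1 6 4 / 1 6 4 3 2 5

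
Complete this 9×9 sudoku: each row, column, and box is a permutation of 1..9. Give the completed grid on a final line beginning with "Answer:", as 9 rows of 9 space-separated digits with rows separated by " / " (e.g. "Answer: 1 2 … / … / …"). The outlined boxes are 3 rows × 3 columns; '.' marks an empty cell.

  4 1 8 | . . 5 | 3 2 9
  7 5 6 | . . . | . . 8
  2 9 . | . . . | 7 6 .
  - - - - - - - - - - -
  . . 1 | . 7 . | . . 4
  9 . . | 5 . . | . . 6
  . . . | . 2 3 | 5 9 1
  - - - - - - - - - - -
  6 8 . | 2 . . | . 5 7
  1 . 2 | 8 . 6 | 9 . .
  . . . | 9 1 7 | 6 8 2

Step 1. [r7c6∈{4}] r7c6's peers cover all but 4, so r7c6=4.
Step 2. [r3c3∈{3}] r3c3 is down to just 3, so r3c3=3.
Step 3. [r2c7∈{1,4}] 4 has one home in col 7: r2c7 ⇒ r2c7=4.
Step 4. [r8c2∈{3,4,7}] r8c2 is the only open cell in row 8 admitting 7 ⇒ r8c2=7.
Step 5. [r4c8∈{3}] only 3 remains possible at r4c8. So r4c8=3.
Step 6. [r5c2∈{2,3,4}] in row 5, 3 fits only at r5c2, so r5c2=3.
Step 7. [r4c4∈{6}] r4c4 is down to just 6, so r4c4=6.
Step 8. [r6c4∈{4}] r6c4 is down to just 4, so r6c4=4.
Step 9. [r5c5∈{8}] r5c5 is down to just 8 ⇒ r5c5=8.
Step 10. [r3c4∈{1}] only 1 remains possible at r3c4. So r3c4=1.
Step 11. [r2c5∈{3,9}] across col 5, 9 lands solely at r2c5, so r2c5=9.
Step 12. [r4c7∈{2,8}] in col 7, 8 fits only at r4c7. So r4c7=8.
Step 13. [r5c3∈{4,7}] across row 5, 4 lands solely at r5c3 ⇒ r5c3=4.
Step 14. [r9c1∈{3,5}] r9c1 is the only open cell in row 9 admitting 3. So r9c1=3.
Step 15. [r8c5∈{3,5}] row 8 places 5 nowhere but r8c5. So r8c5=5.
Step 16. [r3c5∈{4}] only 4 remains possible at r3c5. So r3c5=4.
Step 17. [r6c2∈{6}] r6c2 is down to just 6 ⇒ r6c2=6.
Step 18. [r8c8∈{4}] r8c8 has the single candidate 4. So r8c8=4.
Step 19. [r4c1∈{5}] r4c1's peers cover all but 5. So r4c1=5.
Step 20. [r5c8∈{7}] r5c8 has the single candidate 7. So r5c8=7.
Step 21. [r7c3∈{9}] only 9 remains possible at r7c3, so r7c3=9.
Step 22. [r5c6∈{1}] r5c6 is down to just 1. So r5c6=1.
Step 23. [r9c2∈{4}] nothing but 4 survives at r9c2, so r9c2=4.
Step 24. [r9c3∈{5}] nothing but 5 survives at r9c3 ⇒ r9c3=5.
Step 25. [r2c8∈{1}] nothing but 1 survives at r2c8 ⇒ r2c8=1.
Step 26. [r2c6∈{2}] r2c6 has the single candidate 2, so r2c6=2.
Step 27. [r8c9∈{3}] only 3 remains possible at r8c9 ⇒ r8c9=3.
Step 28. [r5c7∈{2}] r5c7's peers cover all but 2 ⇒ r5c7=2.
Step 29. [r4c2∈{2}] nothing but 2 survives at r4c2. So r4c2=2.
Step 30. [r1c5∈{6}] r1c5 has the single candidate 6 ⇒ r1c5=6.
Step 31. [r4c6∈{9}] nothing but 9 survives at r4c6. So r4c6=9.
Step 32. [r3c6∈{8}] r3c6 has the single candidate 8 ⇒ r3c6=8.
Step 33. [r6c1∈{8}] r6c1 is down to just 8, so r6c1=8.
Step 34. [r1c4∈{7}] r1c4's peers cover all but 7 ⇒ r1c4=7.
Step 35. [r6c3∈{7}] r6c3 has the single candidate 7. So r6c3=7.
Step 36. [r7c5∈{3}] r7c5 has the single candidate 3, so r7c5=3.
Step 37. [r7c7∈{1}] only 1 remains possible at r7c7. So r7c7=1.
Step 38. [r3c9∈{5}] r3c9 has the single candidate 5 ⇒ r3c9=5.
Step 39. [r2c4∈{3}] only 3 remains possible at r2c4. So r2c4=3.

Answer: 4 1 8 7 6 5 3 2 9 / 7 5 6 3 9 2 4 1 8 / 2 9 3 1 4 8 7 6 5 / 5 2 1 6 7 9 8 3 4 / 9 3 4 5 8 1 2 7 6 / 8 6 7 4 2 3 5 9 1 / 6 8 9 2 3 4 1 5 7 / 1 7 2 8 5 6 9 4 3 / 3 4 5 9 1 7 6 8 2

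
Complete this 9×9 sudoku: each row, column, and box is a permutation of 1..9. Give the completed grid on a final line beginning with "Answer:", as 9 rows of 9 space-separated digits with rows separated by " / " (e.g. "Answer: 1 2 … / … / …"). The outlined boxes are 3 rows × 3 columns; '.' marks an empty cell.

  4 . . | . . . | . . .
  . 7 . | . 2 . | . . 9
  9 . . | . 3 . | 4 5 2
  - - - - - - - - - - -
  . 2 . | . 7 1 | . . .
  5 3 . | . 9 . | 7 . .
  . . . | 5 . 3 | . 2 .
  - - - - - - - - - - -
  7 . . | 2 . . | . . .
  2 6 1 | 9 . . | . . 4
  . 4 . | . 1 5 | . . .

Step 1. [r8c5∈{8}] only 8 remains possible at r8c5. So r8c5=8.
Step 2. [r9c4∈{3,6,7}] 3 has one home in col 4: r9c4. So r9c4=3.
Step 3. [r9c1∈{8}] nothing but 8 survives at r9c1. So r9c1=8.
Step 4. [r4c1∈{6}] r4c1's peers cover all but 6 ⇒ r4c1=6.
Step 5. [r7c3∈{3,5,9}] box 7 places 3 nowhere but r7c3. So r7c3=3.
Step 6. [r9c3∈{9}] r9c3's peers cover all but 9. So r9c3=9.
Step 7. [r6c1∈{1}] r6c1 is down to just 1 ⇒ r6c1=1.
Step 8. [r2c3∈{5,6,8}] across row 2, 5 lands solely at r2c3. So r2c3=5.
Step 9. [r8c7∈{3,5}] in row 8, 5 fits only at r8c7. So r8c7=5.
Step 10. [r8c8∈{3,7}] 3 has one home in row 8: r8c8 ⇒ r8c8=3.
Step 11. [r5c6∈{2,4,6,8}] in row 5, 2 fits only at r5c6. So r5c6=2.
Step 12. [r1c6∈{6,7,8,9}] row 1 places 9 nowhere but r1c6. So r1c6=9.
Step 13. [r6c2∈{8,9}] in col 2, 9 fits only at r6c2, so r6c2=9.
Step 14. [r4c9∈{3,5,8}] r4c9 is the only open cell in row 4 admitting 5 ⇒ r4c9=5.
Step 15. [r1c9∈{1,3,6,7,8}] across col 9, 3 lands solely at r1c9. So r1c9=3.
Step 16. [r1c8∈{1,6,7,8}] 7 has one home in box 3: r1c8 ⇒ r1c8=7.
Step 17. [r9c8∈{6}] r9c8's peers cover all but 6, so r9c8=6.
Step 18. [r3c4∈{1,6,7,8}] col 4 places 7 nowhere but r3c4, so r3c4=7.
Step 19. [r6c3∈{4,7,8}] across row 6, 7 lands solely at r6c3, so r6c3=7.
Step 20. [r6c5∈{4,6}] in row 6, 4 fits only at r6c5. So r6c5=4.
Step 21. [r4c4∈{8}] r4c4 has the single candidate 8 ⇒ r4c4=8.
Step 22. [r5c3∈{4,8}] in box 4, 8 fits only at r5c3 ⇒ r5c3=8.
Step 23. [r5c4∈{6}] nothing but 6 survives at r5c4, so r5c4=6.
Step 24. [r1c4∈{1}] r1c4's peers cover all but 1, so r1c4=1.
Step 25. [r7c6∈{4,6}] in row 7, 4 fits only at r7c6. So r7c6=4.
Step 26. [r6c9∈{6,8}] col 9 places 6 nowhere but r6c9, so r6c9=6.
Step 27. [r6c7∈{8}] r6c7 is down to just 8. So r6c7=8.
Step 28. [r2c8∈{1,8}] box 3 places 8 nowhere but r2c8, so r2c8=8.
Step 29. [r1c7∈{6}] r1c7 has the single candidate 6. So r1c7=6.
Step 30. [r3c6∈{6,8}] r3c6 is the only open cell in col 6 admitting 8 ⇒ r3c6=8.
Step 31. [r5c9∈{1}] nothing but 1 survives at r5c9 ⇒ r5c9=1.
Step 32. [r7c8∈{1,9}] col 8 places 1 nowhere but r7c8. So r7c8=1.
Step 33. [r4c8∈{4,9}] col 8 places 9 nowhere but r4c8, so r4c8=9.
Step 34. [r2c6∈{6}] r2c6 is down to just 6 ⇒ r2c6=6.
Step 35. [r8c6∈{7}] r8c6 has the single candidate 7, so r8c6=7.
Step 36. [r5c8∈{4}] r5c8's peers cover all but 4. So r5c8=4.
Step 37. [r3c3∈{6}] r3c3 is down to just 6, so r3c3=6.
Step 38. [r4c3∈{4}] r4c3's peers cover all but 4 ⇒ r4c3=4.
Step 39. [r2c1∈{3}] r2c1 has the single candidate 3, so r2c1=3.
Step 40. [r7c7∈{9}] r7c7's peers cover all but 9. So r7c7=9.
Step 41. [r9c7∈{2}] r9c7 has the single candidate 2 ⇒ r9c7=2.
Step 42. [r4c7∈{3}] r4c7 is down to just 3 ⇒ r4c7=3.
Step 43. [r7c9∈{8}] r7c9 is down to just 8 ⇒ r7c9=8.
Step 44. [r1c5∈{5}] r1c5's peers cover all but 5. So r1c5=5.
Step 45. [r2c4∈{4}] nothing but 4 survives at r2c4, so r2c4=4.
Step 46. [r1c3∈{2}] nothing but 2 survives at r1c3, so r1c3=2.
Step 47. [r1c2∈{8}] nothing but 8 survives at r1c2 ⇒ r1c2=8.
Step 48. [r3c2∈{1}] nothing but 1 survives at r3c2. So r3c2=1.
Step 49. [r2c7∈{1}] nothing but 1 survives at r2c7 ⇒ r2c7=1.
Step 50. [r7c5∈{6}] r7c5 has the single candidate 6 ⇒ r7c5=6.
Step 51. [r9c9∈{7}] only 7 remains possible at r9c9 ⇒ r9c9=7.
Step 52. [r7c2∈{5}] only 5 remains possible at r7c2. So r7c2=5.

Answer: 4 8 2 1 5 9 6 7 3 / 3 7 5 4 2 6 1 8 9 / 9 1 6 7 3 8 4 5 2 / 6 2 4 8 7 1 3 9 5 / 5 3 8 6 9 2 7 4 1 / 1 9 7 5 4 3 8 2 6 / 7 5 3 2 6 4 9 1 8 / 2 6 1 9 8 7 5 3 4 / 8 4 9 3 1 5 2 6 7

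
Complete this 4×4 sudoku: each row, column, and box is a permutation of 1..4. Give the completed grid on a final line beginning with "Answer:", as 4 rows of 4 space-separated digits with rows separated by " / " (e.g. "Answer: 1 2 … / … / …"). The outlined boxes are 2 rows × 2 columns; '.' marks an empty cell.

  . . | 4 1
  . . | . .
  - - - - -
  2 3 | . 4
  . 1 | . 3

Step 1. [r2c4∈{2}] r2c4's peers cover all but 2. So r2c4=2.
Step 2. [r2c1∈{1,3,4}] 1 has one home in row 2: r2c1, so r2c1=1.
Step 3. [r1c2∈{2}] only 2 remains possible at r1c2. So r1c2=2.
Step 4. [r3c3∈{1}] r3c3's peers cover all but 1, so r3c3=1.
Step 5. [r4c1∈{4}] only 4 remains possible at r4c1. So r4c1=4.
Step 6. [r2c2∈{4}] r2c2's peers cover all but 4 ⇒ r2c2=4.
Step 7. [r2c3∈{3}] only 3 remains possible at r2c3 ⇒ r2c3=3.
Step 8. [r4c3∈{2}] nothing but 2 survives at r4c3. So r4c3=2.
Step 9. [r1c1∈{3}] r1c1 has the single candidate 3 ⇒ r1c1=3.

Answer: 3 2 4 1 / 1 4 3 2 / 2 3 1 4 / 4 1 2 3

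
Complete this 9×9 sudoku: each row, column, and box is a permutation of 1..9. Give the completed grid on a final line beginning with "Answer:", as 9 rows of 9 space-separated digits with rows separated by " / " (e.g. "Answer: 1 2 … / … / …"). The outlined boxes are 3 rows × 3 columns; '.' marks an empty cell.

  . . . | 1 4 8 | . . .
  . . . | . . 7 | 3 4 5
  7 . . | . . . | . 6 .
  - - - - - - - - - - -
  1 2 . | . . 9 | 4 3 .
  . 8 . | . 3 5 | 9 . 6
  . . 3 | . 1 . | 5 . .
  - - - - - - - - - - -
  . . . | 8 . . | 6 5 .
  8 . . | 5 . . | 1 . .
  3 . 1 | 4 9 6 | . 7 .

Step 1. [r1c1∈{2,5,6,9}] 5 has one home in col 1: r1c1, so r1c1=5.
Step 2. [r3c9∈{1,2,8,9}] 1 has one home in col 9: r3c9, so r3c9=1.
Step 3. [r5c1∈{4}] nothing but 4 survives at r5c1 ⇒ r5c1=4.
Step 4. [r5c3∈{7}] only 7 remains possible at r5c3, so r5c3=7.
Step 5. [r5c4∈{2}] r5c4 is down to just 2 ⇒ r5c4=2.
Step 6. [r2c3∈{2,6,8,9}] 8 has one home in row 2: r2c3 ⇒ r2c3=8.
Step 7. [r6c8∈{2,8}] in col 8, 8 fits only at r6c8, so r6c8=8.
Step 8. [r6c9∈{2,7}] row 6 places 2 nowhere but r6c9 ⇒ r6c9=2.
Step 9. [r9c7∈{2,8}] r9c7 is the only open cell in row 9 admitting 2 ⇒ r9c7=2.
Step 10. [r8c8∈{9}] nothing but 9 survives at r8c8, so r8c8=9.
Step 11. [r3c4∈{3,9}] col 4 places 3 nowhere but r3c4 ⇒ r3c4=3.
Step 12. [r3c6∈{2}] r3c6 has the single candidate 2, so r3c6=2.
Step 13. [r2c1∈{2,6,9}] across row 2, 2 lands solely at r2c1. So r2c1=2.
Step 14. [r6c1∈{6,9}] in col 1, 6 fits only at r6c1. So r6c1=6.
Step 15. [r6c2∈{9}] r6c2 has the single candidate 9, so r6c2=9.
Step 16. [r2c5∈{6}] r2c5's peers cover all but 6 ⇒ r2c5=6.
Step 17. [r3c3∈{4,9}] across row 3, 9 lands solely at r3c3. So r3c3=9.
Step 18. [r4c9∈{7}] r4c9's peers cover all but 7. So r4c9=7.
Step 19. [r3c2∈{4}] r3c2's peers cover all but 4. So r3c2=4.
Step 20. [r8c6∈{3}] r8c6's peers cover all but 3 ⇒ r8c6=3.
Step 21. [r1c3∈{6}] r1c3 has the single candidate 6, so r1c3=6.
Step 22. [r8c9∈{4}] r8c9 is down to just 4 ⇒ r8c9=4.
Step 23. [r8c3∈{2}] r8c3's peers cover all but 2 ⇒ r8c3=2.
Step 24. [r7c2∈{7}] r7c2 has the single candidate 7. So r7c2=7.
Step 25. [r1c7∈{7}] r1c7 is down to just 7. So r1c7=7.
Step 26. [r4c5∈{8}] nothing but 8 survives at r4c5 ⇒ r4c5=8.
Step 27. [r2c2∈{1}] r2c2 has the single candidate 1. So r2c2=1.
Step 28. [r7c5∈{2}] r7c5 has the single candidate 2 ⇒ r7c5=2.
Step 29. [r5c8∈{1}] r5c8 has the single candidate 1 ⇒ r5c8=1.
Step 30. [r7c3∈{4}] r7c3 has the single candidate 4 ⇒ r7c3=4.
Step 31. [r7c6∈{1}] only 1 remains possible at r7c6 ⇒ r7c6=1.
Step 32. [r7c1∈{9}] only 9 remains possible at r7c1, so r7c1=9.
Step 33. [r2c4∈{9}] nothing but 9 survives at r2c4 ⇒ r2c4=9.
Step 34. [r9c9∈{8}] nothing but 8 survives at r9c9 ⇒ r9c9=8.
Step 35. [r3c5∈{5}] r3c5 has the single candidate 5 ⇒ r3c5=5.
Step 36. [r1c8∈{2}] r1c8 has the single candidate 2, so r1c8=2.
Step 37. [r8c2∈{6}] r8c2's peers cover all but 6. So r8c2=6.
Step 38. [r6c6∈{4}] r6c6 is down to just 4. So r6c6=4.
Step 39. [r1c2∈{3}] only 3 remains possible at r1c2. So r1c2=3.
Step 40. [r8c5∈{7}] r8c5 is down to just 7. So r8c5=7.
Step 41. [r7c9∈{3}] r7c9 has the single candidate 3. So r7c9=3.
Step 42. [r3c7∈{8}] r3c7 has the single candidate 8. So r3c7=8.
Step 43. [r6c4∈{7}] only 7 remains possible at r6c4 ⇒ r6c4=7.
Step 44. [r9c2∈{5}] only 5 remains possible at r9c2. So r9c2=5.
Step 45. [r1c9∈{9}] only 9 remains possible at r1c9, so r1c9=9.
Step 46. [r4c3∈{5}] r4c3's peers cover all but 5 ⇒ r4c3=5.
Step 47. [r4c4∈{6}] r4c4's peers cover all but 6, so r4c4=6.

Answer: 5 3 6 1 4 8 7 2 9 / 2 1 8 9 6 7 3 4 5 / 7 4 9 3 5 2 8 6 1 / 1 2 5 6 8 9 4 3 7 / 4 8 7 2 3 5 9 1 6 / 6 9 3 7 1 4 5 8 2 / 9 7 4 8 2 1 6 5 3 / 8 6 2 5 7 3 1 9 4 / 3 5 1 4 9 6 2 7 8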